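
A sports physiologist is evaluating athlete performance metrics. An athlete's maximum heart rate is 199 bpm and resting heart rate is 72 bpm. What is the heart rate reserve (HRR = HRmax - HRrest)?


HRR = HRmax - HRrest
= 199 - 72
= 127 bpm

127 bpm


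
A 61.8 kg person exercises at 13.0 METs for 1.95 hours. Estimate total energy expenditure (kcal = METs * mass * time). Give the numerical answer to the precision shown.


Energy = METs * mass(kg) * time(h)
= 13.0 * 61.8 * 1.95
= 1566.63 kcal

1566.63 kcal


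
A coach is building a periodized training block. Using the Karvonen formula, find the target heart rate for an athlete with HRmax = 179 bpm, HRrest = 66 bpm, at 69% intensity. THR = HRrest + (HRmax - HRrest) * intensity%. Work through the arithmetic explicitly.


HRR = 179 - 66 = 113
THR = 66 + 113 * 0.69
= 66 + 77.97
= 143.97 bpm

143.97 bpm


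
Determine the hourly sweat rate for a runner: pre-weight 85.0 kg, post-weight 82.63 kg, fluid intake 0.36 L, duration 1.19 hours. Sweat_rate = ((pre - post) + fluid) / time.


Mass lost = 85.0 - 82.63 = 2.37 kg
Add fluid consumed: 2.37 + 0.36 = 2.73 L total sweat
Sweat rate = 2.73 / 1.19 = 2.294 L/h

2.294 L/h


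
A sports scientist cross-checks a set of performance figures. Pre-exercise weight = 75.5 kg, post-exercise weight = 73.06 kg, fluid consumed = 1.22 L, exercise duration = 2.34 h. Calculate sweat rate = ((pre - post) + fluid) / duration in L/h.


Weight loss = 75.5 - 73.06 = 2.44 kg (approx L)
Total sweat = 2.44 + 1.22 = 3.66 L
Sweat rate = 3.66 / 2.34 = 1.564 L/h

1.564 L/h


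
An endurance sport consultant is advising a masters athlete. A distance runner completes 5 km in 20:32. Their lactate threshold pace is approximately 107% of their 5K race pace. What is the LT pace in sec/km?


Convert to seconds: 20 min 32 s = 1232 s
Pace per km = 1232 / 5 = 246.4 s/km
LT pace = 246.4 * 1.07 = 263.65 s/km

263.65 s/km


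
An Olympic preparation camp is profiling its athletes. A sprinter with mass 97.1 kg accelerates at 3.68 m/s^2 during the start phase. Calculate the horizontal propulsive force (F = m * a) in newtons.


F = m * a
= 97.1 * 3.68
= 357.33 N

357.33 N


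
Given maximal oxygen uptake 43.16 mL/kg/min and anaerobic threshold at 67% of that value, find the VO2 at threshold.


Percentage as decimal = 0.67
VO2 at AT = 43.16 * 0.67 = 28.92 mL/kg/min

28.92 mL/kg/min


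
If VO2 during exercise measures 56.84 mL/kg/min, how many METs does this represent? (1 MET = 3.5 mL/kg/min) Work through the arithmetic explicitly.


METs = VO2 / 3.5 = 56.84 / 3.5 = 16.24

16.24 METs


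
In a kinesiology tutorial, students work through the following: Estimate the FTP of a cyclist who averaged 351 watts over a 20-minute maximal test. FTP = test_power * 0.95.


FTP = 351 * 0.95 = 333.45 W

333.45 W


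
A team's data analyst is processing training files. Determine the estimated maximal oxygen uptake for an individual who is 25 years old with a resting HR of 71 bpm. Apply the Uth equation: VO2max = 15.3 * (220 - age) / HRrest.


HRmax = 220 - 25 = 195
VO2max = 15.3 * (195 / 71)
= 15.3 * 2.7465
= 42.02 mL/kg/min

42.02 mL/kg/min


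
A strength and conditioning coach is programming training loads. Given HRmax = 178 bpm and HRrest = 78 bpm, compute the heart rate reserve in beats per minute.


Heart rate reserve = maximum HR minus resting HR
HRR = 178 - 78 = 100 bpm

100 bpm


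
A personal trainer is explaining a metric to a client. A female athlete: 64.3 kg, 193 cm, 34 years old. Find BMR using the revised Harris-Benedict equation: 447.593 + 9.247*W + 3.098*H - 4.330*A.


Intercept = 447.593
Weight contribution = 9.247 * 64.3 = 594.5821
Height contribution = 3.098 * 193 = 597.914
Age contribution = 4.33 * 34 = 147.22
BMR = 447.593 + 594.5821 + 597.914 - 147.22
= 1492.87 kcal/day

1492.87 kcal/day


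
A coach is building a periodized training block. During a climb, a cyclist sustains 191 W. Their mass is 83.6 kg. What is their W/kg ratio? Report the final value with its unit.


Power-to-weight = 191 W / 83.6 kg
= 2.285 W/kg

2.285 W/kg


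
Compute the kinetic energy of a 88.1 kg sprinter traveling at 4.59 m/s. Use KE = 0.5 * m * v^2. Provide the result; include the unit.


Velocity squared = 21.0681
KE = 0.5 * 88.1 * 21.0681 = 928.05 J

928.05 J


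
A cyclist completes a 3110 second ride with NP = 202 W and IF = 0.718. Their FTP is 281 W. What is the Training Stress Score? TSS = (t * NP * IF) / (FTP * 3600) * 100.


t * NP * IF = 3110 * 202 * 0.718 = 451061.96
FTP * 3600 = 1011600
TSS = (451061.96 / 1011600) * 100 = 44.59

44.59 TSS


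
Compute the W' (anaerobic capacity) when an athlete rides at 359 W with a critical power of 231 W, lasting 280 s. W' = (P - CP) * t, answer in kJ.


Above-CP power = 128 W
Duration = 280 s
W' = 128 * 280 = 35840 J
Convert: 35840 / 1000 = 35.84 kJ

35.84 kJ


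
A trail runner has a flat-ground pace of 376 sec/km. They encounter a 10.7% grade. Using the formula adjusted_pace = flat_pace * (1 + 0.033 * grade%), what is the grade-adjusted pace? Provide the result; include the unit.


Grade factor = 1 + 0.033 * 10.7 = 1.3531
Adjusted = 376 * 1.3531 = 508.77 sec/km

508.77 s/km


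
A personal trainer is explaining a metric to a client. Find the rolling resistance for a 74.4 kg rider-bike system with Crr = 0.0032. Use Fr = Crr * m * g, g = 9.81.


m * g = 74.4 * 9.81 = 729.864 N
Fr = 0.0032 * 729.864 = 2.336 N

2.336 N


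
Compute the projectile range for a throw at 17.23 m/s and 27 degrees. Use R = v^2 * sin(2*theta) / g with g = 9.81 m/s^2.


Two times the angle = 54 degrees
sin(54) = 0.809017
R = 296.8729 * 0.809017 / 9.81 = 24.483 m

24.483 m


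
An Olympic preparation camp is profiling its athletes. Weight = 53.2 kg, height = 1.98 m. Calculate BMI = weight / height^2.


height^2 = 1.98^2 = 3.9204
BMI = 53.2 / 3.9204 = 13.57 kg/m^2

13.57 kg/m^2


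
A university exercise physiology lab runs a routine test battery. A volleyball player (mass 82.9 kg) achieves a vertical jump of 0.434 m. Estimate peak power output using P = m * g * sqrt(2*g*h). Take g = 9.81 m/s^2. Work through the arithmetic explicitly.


2 * g * h = 2 * 9.81 * 0.434 = 8.51508
sqrt(8.51508) = 2.918061 m/s
P = 82.9 * 9.81 * 2.918061 = 2373.11 W

2373.11 W


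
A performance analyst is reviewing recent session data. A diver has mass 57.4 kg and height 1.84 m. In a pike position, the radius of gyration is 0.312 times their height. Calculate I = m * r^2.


r = 0.312 * 1.84 = 0.57408 m
I = m * r^2 = 57.4 * 0.329568 = 18.917 kg*m^2

18.917 kg*m^2


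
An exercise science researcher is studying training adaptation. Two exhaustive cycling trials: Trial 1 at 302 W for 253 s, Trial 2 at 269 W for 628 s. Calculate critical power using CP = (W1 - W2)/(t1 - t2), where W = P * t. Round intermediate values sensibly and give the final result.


W1 = 302 * 253 = 76406 J
W2 = 269 * 628 = 168932 J
CP = (76406 - 168932) / (253 - 628)
= -92526 / -375
= 246.74 W

246.74 W


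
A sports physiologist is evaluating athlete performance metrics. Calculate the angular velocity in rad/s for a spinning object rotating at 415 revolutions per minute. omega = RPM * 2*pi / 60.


omega = RPM * 2*pi / 60
= 415 * 6.28318531 / 60
= 43.459 rad/s

43.459 rad/s


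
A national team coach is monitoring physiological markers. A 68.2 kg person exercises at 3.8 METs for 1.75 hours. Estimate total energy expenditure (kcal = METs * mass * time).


Energy = METs * mass(kg) * time(h)
= 3.8 * 68.2 * 1.75
= 453.53 kcal

453.53 kcal


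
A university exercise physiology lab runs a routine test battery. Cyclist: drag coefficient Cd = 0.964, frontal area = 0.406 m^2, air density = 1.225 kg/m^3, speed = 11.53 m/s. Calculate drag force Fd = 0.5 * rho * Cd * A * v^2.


v^2 = 11.53^2 = 132.9409
Fd = 0.5 * 1.225 * 0.964 * 0.406 * 132.9409
= 31.869 N

31.869 N


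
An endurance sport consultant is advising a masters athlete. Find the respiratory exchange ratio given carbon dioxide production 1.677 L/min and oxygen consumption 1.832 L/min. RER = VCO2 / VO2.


VCO2 = 1.677 L/min
VO2 = 1.832 L/min
RER = 1.677 / 1.832 = 0.9154

0.9154


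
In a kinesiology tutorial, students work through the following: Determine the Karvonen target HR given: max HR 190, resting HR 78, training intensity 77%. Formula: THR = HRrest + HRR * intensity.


HRR = HRmax - HRrest = 190 - 78 = 112
THR = 78 + 112 * 0.77
= 164.24 bpm

164.24 bpm


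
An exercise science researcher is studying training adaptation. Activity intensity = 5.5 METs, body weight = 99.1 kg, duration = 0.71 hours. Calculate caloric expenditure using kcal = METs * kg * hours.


kcal = 5.5 * 99.1 * 0.71
= 545.05 * 0.71
= 386.99 kcal

386.99 kcal


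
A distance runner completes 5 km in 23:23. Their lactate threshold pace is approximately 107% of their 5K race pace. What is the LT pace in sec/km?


Convert to seconds: 23 min 23 s = 1403 s
Pace per km = 1403 / 5 = 280.6 s/km
LT pace = 280.6 * 1.07 = 300.24 s/km

300.24 s/km


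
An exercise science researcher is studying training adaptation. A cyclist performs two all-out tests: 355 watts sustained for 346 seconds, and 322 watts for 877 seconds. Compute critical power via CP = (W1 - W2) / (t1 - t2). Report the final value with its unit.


W1 = P1 * t1 = 355 * 346 = 122830 J
W2 = P2 * t2 = 322 * 877 = 282394 J
CP = (122830 - 282394) / (346 - 877)
= 300.5 W

300.5 W


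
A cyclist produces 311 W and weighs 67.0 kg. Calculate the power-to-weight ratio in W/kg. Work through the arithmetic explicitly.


P/W = power / mass
= 311 / 67.0
= 4.642 W/kg

4.642 W/kg


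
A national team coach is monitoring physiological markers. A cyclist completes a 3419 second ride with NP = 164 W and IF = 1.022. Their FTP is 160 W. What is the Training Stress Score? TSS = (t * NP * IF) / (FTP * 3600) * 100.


t * NP * IF = 3419 * 164 * 1.022 = 573051.752
FTP * 3600 = 576000
TSS = (573051.752 / 576000) * 100 = 99.49

99.49 TSS


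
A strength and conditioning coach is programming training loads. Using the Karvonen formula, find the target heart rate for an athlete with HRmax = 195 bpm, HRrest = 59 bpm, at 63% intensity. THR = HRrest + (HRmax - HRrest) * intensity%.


HRR = 195 - 59 = 136
THR = 59 + 136 * 0.63
= 59 + 85.68
= 144.68 bpm

144.68 bpm


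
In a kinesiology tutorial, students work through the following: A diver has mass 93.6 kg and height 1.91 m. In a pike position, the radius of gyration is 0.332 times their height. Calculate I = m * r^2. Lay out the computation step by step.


r = 0.332 * 1.91 = 0.63412 m
I = m * r^2 = 93.6 * 0.402108 = 37.637 kg*m^2

37.637 kg*m^2


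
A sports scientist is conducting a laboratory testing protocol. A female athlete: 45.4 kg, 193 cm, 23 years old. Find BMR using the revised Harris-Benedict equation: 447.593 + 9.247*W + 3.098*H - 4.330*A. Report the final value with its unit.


Intercept = 447.593
Weight contribution = 9.247 * 45.4 = 419.8138
Height contribution = 3.098 * 193 = 597.914
Age contribution = 4.33 * 23 = 99.59
BMR = 447.593 + 419.8138 + 597.914 - 99.59
= 1365.73 kcal/day

1365.73 kcal/day


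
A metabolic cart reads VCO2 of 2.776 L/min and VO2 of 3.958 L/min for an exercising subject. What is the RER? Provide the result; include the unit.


RER = VCO2 / VO2 = 2.776 / 3.958 = 0.7014

0.7014


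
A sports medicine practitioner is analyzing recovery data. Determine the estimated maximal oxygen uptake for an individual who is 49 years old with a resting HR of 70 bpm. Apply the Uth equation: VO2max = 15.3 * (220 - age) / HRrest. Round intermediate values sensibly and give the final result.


HRmax = 220 - 49 = 171
VO2max = 15.3 * (171 / 70)
= 15.3 * 2.4429
= 37.38 mL/kg/min

37.38 mL/kg/min


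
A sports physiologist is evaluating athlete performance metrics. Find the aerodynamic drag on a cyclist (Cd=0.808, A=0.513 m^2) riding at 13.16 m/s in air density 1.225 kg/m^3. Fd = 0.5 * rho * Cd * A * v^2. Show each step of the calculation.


Fd = 0.5 * 1.225 * 0.808 * 0.513 * 13.16^2
= 0.5 * 1.225 * 0.808 * 0.513 * 173.1856
= 43.969 N

43.969 N


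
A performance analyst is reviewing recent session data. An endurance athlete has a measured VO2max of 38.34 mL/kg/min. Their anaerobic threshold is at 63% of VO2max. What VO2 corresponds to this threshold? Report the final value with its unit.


Anaerobic threshold VO2 = VO2max * 63%
= 38.34 * 0.63
= 24.15 mL/kg/min

24.15 mL/kg/min


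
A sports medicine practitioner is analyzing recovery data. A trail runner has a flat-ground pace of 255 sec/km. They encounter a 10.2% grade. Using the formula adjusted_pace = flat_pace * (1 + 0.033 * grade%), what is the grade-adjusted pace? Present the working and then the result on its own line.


Grade factor = 1 + 0.033 * 10.2 = 1.3366
Adjusted = 255 * 1.3366 = 340.83 sec/km

340.83 s/km


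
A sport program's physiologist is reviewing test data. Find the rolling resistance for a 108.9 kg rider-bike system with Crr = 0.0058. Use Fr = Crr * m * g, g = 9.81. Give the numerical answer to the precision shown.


m * g = 108.9 * 9.81 = 1068.309 N
Fr = 0.0058 * 1068.309 = 6.196 N

6.196 N


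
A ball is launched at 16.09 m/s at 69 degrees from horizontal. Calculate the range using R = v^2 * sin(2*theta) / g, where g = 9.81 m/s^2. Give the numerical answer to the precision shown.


sin(2 * 69) = sin(138) = 0.669131
v^2 = 16.09^2 = 258.8881
R = 258.8881 * 0.669131 / 9.81
= 17.659 m

17.659 m


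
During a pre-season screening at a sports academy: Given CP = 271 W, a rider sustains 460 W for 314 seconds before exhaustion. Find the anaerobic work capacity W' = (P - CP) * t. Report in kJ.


Excess power = 460 - 271 = 189 W
Work above CP = 189 * 314 = 59346 J
W' = 59.346 kJ

59.346 kJ


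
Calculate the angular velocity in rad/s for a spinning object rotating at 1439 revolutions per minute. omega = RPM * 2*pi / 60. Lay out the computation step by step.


omega = RPM * 2*pi / 60
= 1439 * 6.28318531 / 60
= 150.692 rad/s

150.692 rad/s


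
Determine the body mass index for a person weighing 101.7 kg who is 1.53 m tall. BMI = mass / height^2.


BMI = mass / height^2
= 101.7 / 1.53^2
= 101.7 / 2.3409
= 43.44 kg/m^2

43.44 kg/m^2


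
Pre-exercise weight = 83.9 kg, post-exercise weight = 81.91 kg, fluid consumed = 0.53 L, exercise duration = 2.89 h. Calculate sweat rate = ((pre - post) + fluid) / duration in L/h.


Weight loss = 83.9 - 81.91 = 1.99 kg (approx L)
Total sweat = 1.99 + 0.53 = 2.52 L
Sweat rate = 2.52 / 2.89 = 0.872 L/h

0.872 L/h


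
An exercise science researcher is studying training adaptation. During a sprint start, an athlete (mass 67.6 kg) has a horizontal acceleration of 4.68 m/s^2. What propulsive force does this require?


Propulsive force = mass * acceleration
= 67.6 kg * 4.68 m/s^2
= 316.37 N

316.37 N


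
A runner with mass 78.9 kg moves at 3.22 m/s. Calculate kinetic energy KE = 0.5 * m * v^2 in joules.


v^2 = 3.22^2 = 10.3684
KE = 0.5 * 78.9 * 10.3684
= 409.03 J

409.03 J


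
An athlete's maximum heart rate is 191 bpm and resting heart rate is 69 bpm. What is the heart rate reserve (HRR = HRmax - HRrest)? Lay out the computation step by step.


HRR = HRmax - HRrest
= 191 - 69
= 122 bpm

122 bpm


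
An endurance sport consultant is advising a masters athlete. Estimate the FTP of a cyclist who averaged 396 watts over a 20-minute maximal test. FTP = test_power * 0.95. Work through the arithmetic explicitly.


FTP = 396 * 0.95 = 376.2 W

376.2 W


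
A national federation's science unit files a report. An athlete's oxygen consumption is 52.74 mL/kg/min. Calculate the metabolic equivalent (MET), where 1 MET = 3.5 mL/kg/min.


MET = VO2 / 3.5
= 52.74 / 3.5
= 15.07 METs

15.07 METs


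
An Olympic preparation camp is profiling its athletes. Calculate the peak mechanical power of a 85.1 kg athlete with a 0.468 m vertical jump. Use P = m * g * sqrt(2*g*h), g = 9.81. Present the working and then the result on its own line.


First, sqrt(2gh) = sqrt(2 * 9.81 * 0.468)
= sqrt(9.18216) = 3.030208 m/s
Power = 85.1 * 9.81 * 3.030208 = 2529.71 W

2529.71 W


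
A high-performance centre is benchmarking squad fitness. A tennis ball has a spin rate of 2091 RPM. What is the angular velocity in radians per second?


Convert RPM to rad/s: multiply by 2*pi and divide by 60
omega = 2091 * 2 * pi / 60
= 218.969 rad/s

218.969 rad/s


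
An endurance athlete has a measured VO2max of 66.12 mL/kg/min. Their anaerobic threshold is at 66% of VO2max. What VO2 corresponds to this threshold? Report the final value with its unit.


Anaerobic threshold VO2 = VO2max * 66%
= 66.12 * 0.66
= 43.64 mL/kg/min

43.64 mL/kg/min


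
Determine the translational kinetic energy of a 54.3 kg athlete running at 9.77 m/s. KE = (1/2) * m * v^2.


KE = 0.5 * m * v^2
= 0.5 * 54.3 * 9.77^2
= 0.5 * 54.3 * 95.4529
= 2591.55 J

2591.55 J


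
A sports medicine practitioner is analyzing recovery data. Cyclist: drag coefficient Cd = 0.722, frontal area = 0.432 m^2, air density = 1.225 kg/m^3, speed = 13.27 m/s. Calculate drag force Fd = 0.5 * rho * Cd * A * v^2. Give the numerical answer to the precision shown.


v^2 = 13.27^2 = 176.0929
Fd = 0.5 * 1.225 * 0.722 * 0.432 * 176.0929
= 33.641 N

33.641 N


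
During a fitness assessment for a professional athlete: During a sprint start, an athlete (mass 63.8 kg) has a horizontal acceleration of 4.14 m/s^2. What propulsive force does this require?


Propulsive force = mass * acceleration
= 63.8 kg * 4.14 m/s^2
= 264.13 N

264.13 N


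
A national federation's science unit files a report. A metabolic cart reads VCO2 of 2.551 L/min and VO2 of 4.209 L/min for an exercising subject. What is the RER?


RER = VCO2 / VO2 = 2.551 / 4.209 = 0.6061

0.6061


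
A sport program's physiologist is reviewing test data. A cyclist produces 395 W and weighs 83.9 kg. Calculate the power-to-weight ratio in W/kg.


P/W = power / mass
= 395 / 83.9
= 4.708 W/kg

4.708 W/kg


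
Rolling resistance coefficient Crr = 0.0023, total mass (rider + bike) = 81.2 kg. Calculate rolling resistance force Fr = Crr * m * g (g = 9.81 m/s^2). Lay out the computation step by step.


Fr = Crr * m * g
= 0.0023 * 81.2 * 9.81
= 1.832 N

1.832 N


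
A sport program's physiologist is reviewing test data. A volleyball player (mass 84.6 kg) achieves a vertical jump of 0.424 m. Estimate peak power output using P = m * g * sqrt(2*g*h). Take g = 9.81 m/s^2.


2 * g * h = 2 * 9.81 * 0.424 = 8.31888
sqrt(8.31888) = 2.884247 m/s
P = 84.6 * 9.81 * 2.884247 = 2393.71 W

2393.71 W


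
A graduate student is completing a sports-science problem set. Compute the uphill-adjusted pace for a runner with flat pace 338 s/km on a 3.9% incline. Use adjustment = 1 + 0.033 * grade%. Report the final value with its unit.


Adjustment factor = 1 + 0.033 * 3.9 = 1.1287
Grade-adjusted pace = 338 * 1.1287 = 381.5 s/km

381.5 s/km


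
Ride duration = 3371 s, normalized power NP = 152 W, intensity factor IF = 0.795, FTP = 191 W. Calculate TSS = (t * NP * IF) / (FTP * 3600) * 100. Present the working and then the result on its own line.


Numerator = 3371 * 152 * 0.795 = 407351.64
Denominator = 191 * 3600 = 687600
TSS = 407351.64 / 687600 * 100
= 59.24

59.24 TSS


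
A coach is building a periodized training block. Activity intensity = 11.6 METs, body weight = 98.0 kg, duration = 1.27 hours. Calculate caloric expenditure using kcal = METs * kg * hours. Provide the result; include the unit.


kcal = 11.6 * 98.0 * 1.27
= 1136.8 * 1.27
= 1443.74 kcal

1443.74 kcal


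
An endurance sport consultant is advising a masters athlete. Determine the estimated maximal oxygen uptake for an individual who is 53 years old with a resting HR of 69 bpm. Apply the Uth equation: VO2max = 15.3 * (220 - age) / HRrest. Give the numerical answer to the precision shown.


HRmax = 220 - 53 = 167
VO2max = 15.3 * (167 / 69)
= 15.3 * 2.4203
= 37.03 mL/kg/min

37.03 mL/kg/min


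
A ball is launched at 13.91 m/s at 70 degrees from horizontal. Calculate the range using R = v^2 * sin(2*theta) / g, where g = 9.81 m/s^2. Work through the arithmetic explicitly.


sin(2 * 70) = sin(140) = 0.642788
v^2 = 13.91^2 = 193.4881
R = 193.4881 * 0.642788 / 9.81
= 12.678 m

12.678 m


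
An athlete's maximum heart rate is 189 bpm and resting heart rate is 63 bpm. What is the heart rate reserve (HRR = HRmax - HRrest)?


HRR = HRmax - HRrest
= 189 - 63
= 126 bpm

126 bpm


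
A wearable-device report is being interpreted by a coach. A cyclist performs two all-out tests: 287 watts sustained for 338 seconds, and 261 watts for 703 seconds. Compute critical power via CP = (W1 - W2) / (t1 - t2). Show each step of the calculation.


W1 = P1 * t1 = 287 * 338 = 97006 J
W2 = P2 * t2 = 261 * 703 = 183483 J
CP = (97006 - 183483) / (338 - 703)
= 236.92 W

236.92 W


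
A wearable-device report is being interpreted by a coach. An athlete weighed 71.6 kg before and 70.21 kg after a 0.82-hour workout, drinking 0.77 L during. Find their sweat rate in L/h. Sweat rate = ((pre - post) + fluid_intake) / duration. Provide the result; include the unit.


Body mass change = 1.39 kg
Total sweat loss = 1.39 + 0.77 = 2.16 L
Rate = 2.16 / 0.82 = 2.634 L/h

2.634 L/h


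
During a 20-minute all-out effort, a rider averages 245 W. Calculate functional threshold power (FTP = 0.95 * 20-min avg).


FTP = 0.95 * 245
= 232.75 W

232.75 W


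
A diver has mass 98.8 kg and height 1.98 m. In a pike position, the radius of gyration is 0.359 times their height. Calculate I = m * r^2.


r = 0.359 * 1.98 = 0.71082 m
I = m * r^2 = 98.8 * 0.505265 = 49.92 kg*m^2

49.92 kg*m^2


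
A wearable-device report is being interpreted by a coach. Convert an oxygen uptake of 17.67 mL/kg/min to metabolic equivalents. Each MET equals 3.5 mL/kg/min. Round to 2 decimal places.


One MET = 3.5 mL/kg/min
Number of METs = 17.67 / 3.5
= 5.05 METs

5.05 METs


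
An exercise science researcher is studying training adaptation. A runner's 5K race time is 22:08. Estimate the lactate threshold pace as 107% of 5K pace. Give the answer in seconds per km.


Total race time = 22*60 + 8 = 1328 seconds
5K pace = 1328 / 5 = 265.6 sec/km
LT pace = 265.6 * 1.07 = 284.19 sec/km

284.19 s/km


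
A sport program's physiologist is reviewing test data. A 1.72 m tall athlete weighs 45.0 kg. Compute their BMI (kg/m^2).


height^2 = 2.9584 m^2
BMI = 45.0 / 2.9584 = 15.21 kg/m^2

15.21 kg/m^2


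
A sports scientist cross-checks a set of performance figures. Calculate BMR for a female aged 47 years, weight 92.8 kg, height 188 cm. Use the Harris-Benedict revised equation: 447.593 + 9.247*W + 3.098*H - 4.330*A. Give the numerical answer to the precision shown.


Substituting values:
W term = 9.247 * 92.8 = 858.1216
H term = 3.098 * 188 = 582.424
A term = 4.330 * 47 = 203.51
BMR = 1684.63 kcal/day

1684.63 kcal/day


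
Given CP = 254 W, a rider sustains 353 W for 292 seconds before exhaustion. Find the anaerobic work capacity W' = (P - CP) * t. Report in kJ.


Excess power = 353 - 254 = 99 W
Work above CP = 99 * 292 = 28908 J
W' = 28.908 kJ

28.908 kJ


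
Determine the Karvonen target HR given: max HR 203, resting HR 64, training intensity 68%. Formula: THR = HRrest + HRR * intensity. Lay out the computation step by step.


HRR = HRmax - HRrest = 203 - 64 = 139
THR = 64 + 139 * 0.68
= 158.52 bpm

158.52 bpm


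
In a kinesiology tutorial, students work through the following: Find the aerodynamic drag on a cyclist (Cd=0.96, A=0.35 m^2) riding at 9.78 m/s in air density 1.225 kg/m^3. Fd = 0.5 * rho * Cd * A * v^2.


Fd = 0.5 * 1.225 * 0.96 * 0.35 * 9.78^2
= 0.5 * 1.225 * 0.96 * 0.35 * 95.6484
= 19.684 N

19.684 N


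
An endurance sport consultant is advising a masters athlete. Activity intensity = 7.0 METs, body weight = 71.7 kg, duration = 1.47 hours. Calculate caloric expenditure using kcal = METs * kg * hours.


kcal = 7.0 * 71.7 * 1.47
= 501.9 * 1.47
= 737.79 kcal

737.79 kcal


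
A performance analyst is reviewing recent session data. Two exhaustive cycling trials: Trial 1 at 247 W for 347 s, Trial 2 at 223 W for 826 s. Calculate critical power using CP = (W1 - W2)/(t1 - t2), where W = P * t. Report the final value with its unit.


W1 = 247 * 347 = 85709 J
W2 = 223 * 826 = 184198 J
CP = (85709 - 184198) / (347 - 826)
= -98489 / -479
= 205.61 W

205.61 W


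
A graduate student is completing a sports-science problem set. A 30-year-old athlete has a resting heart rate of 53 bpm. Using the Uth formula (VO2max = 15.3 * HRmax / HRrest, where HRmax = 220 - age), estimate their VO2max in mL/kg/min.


HRmax = 220 - 30 = 190 bpm
Ratio = HRmax / HRrest = 190 / 53 = 3.5849
VO2max = 15.3 * 3.5849 = 54.85 mL/kg/min

54.85 mL/kg/min


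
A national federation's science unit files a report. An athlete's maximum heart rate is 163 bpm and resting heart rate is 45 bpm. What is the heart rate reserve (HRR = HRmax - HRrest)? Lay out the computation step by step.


HRR = HRmax - HRrest
= 163 - 45
= 118 bpm

118 bpm


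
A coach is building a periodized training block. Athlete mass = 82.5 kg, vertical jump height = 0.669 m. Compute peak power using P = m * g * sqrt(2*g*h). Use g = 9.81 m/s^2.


sqrt(2 * 9.81 * 0.669) = sqrt(13.12578) = 3.622952 m/s
P = 82.5 * 9.81 * 3.622952
= 2932.15 W

2932.15 W


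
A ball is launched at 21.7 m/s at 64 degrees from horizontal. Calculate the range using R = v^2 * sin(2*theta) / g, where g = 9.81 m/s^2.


sin(2 * 64) = sin(128) = 0.788011
v^2 = 21.7^2 = 470.89
R = 470.89 * 0.788011 / 9.81
= 37.825 m

37.825 m


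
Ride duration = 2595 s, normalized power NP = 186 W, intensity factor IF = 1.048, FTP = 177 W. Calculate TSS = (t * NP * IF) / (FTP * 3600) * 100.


Numerator = 2595 * 186 * 1.048 = 505838.16
Denominator = 177 * 3600 = 637200
TSS = 505838.16 / 637200 * 100
= 79.38

79.38 TSS


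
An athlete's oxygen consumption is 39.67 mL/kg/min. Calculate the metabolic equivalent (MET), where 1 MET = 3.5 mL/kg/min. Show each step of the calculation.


MET = VO2 / 3.5
= 39.67 / 3.5
= 11.33 METs

11.33 METs


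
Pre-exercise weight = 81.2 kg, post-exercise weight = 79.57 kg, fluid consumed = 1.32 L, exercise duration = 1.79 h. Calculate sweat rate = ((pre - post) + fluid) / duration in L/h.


Weight loss = 81.2 - 79.57 = 1.63 kg (approx L)
Total sweat = 1.63 + 1.32 = 2.95 L
Sweat rate = 2.95 / 1.79 = 1.648 L/h

1.648 L/h


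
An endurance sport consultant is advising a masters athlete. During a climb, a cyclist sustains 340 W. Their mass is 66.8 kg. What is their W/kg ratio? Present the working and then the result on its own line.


Power-to-weight = 340 W / 66.8 kg
= 5.09 W/kg

5.09 W/kg


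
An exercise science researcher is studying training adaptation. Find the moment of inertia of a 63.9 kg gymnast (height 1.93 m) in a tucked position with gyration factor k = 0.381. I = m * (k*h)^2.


Radius of gyration = 0.381 * 1.93 = 0.73533 m
I = 63.9 * 0.73533^2
= 63.9 * 0.54071
= 34.551 kg*m^2

34.551 kg*m^2


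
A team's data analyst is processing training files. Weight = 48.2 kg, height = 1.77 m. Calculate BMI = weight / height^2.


height^2 = 1.77^2 = 3.1329
BMI = 48.2 / 3.1329 = 15.39 kg/m^2

15.39 kg/m^2


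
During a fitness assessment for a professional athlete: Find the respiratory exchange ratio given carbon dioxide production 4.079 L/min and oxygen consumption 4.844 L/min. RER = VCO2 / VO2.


VCO2 = 4.079 L/min
VO2 = 4.844 L/min
RER = 4.079 / 4.844 = 0.8421

0.8421


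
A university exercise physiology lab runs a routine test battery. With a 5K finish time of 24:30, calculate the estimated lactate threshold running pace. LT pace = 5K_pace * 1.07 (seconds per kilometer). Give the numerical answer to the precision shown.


Race duration = 1470 s for 5 km
Average pace = 1470 / 5 = 294.0 s/km
LT pace = 294.0 * 1.07
= 314.58 s/km

314.58 s/km


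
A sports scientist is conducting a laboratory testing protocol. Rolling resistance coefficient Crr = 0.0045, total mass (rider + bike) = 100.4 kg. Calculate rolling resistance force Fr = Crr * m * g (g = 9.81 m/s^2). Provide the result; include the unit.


Fr = Crr * m * g
= 0.0045 * 100.4 * 9.81
= 4.432 N

4.432 N


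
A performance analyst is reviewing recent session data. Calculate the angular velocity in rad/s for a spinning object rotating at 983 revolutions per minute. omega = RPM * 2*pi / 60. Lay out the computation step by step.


omega = RPM * 2*pi / 60
= 983 * 6.28318531 / 60
= 102.94 rad/s

102.94 rad/s


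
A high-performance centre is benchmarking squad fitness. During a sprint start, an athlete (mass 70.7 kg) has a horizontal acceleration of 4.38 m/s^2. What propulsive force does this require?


Propulsive force = mass * acceleration
= 70.7 kg * 4.38 m/s^2
= 309.67 N

309.67 N


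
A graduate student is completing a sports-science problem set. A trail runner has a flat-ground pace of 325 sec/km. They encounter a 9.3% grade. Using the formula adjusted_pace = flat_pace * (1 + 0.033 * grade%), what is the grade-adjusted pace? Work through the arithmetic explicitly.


Grade factor = 1 + 0.033 * 9.3 = 1.3069
Adjusted = 325 * 1.3069 = 424.74 sec/km

424.74 s/km


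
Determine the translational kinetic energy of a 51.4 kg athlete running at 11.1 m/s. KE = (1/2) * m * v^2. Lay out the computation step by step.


KE = 0.5 * m * v^2
= 0.5 * 51.4 * 11.1^2
= 0.5 * 51.4 * 123.21
= 3166.5 J

3166.5 J


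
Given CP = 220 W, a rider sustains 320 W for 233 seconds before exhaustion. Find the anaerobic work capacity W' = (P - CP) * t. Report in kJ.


Excess power = 320 - 220 = 100 W
Work above CP = 100 * 233 = 23300 J
W' = 23.3 kJ

23.3 kJ


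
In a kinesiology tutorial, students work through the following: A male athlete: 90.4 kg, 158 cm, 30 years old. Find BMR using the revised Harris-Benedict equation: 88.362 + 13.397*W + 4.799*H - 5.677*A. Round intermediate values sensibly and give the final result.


Intercept = 88.362
Weight contribution = 13.397 * 90.4 = 1211.0888
Height contribution = 4.799 * 158 = 758.242
Age contribution = 5.677 * 30 = 170.31
BMR = 88.362 + 1211.0888 + 758.242 - 170.31
= 1887.38 kcal/day

1887.38 kcal/day


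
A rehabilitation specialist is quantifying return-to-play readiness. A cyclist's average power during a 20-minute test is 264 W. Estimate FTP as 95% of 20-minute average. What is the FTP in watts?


FTP = 20-min power * 0.95
= 264 * 0.95
= 250.8 W

250.8 W


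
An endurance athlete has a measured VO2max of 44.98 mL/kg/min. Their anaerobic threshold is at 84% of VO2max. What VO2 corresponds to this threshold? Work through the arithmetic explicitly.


Anaerobic threshold VO2 = VO2max * 84%
= 44.98 * 0.84
= 37.78 mL/kg/min

37.78 mL/kg/min


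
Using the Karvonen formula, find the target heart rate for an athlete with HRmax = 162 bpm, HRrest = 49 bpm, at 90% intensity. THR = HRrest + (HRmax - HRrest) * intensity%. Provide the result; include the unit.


HRR = 162 - 49 = 113
THR = 49 + 113 * 0.9
= 49 + 101.7
= 150.7 bpm

150.7 bpm


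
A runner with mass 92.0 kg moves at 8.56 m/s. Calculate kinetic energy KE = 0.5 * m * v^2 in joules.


v^2 = 8.56^2 = 73.2736
KE = 0.5 * 92.0 * 73.2736
= 3370.59 J

3370.59 J


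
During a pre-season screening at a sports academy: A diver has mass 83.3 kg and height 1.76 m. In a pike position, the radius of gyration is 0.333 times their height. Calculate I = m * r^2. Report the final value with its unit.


r = 0.333 * 1.76 = 0.58608 m
I = m * r^2 = 83.3 * 0.34349 = 28.613 kg*m^2

28.613 kg*m^2


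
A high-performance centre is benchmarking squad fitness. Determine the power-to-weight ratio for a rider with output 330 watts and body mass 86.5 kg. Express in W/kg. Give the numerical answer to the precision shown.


P/W = 330 / 86.5 = 3.815 W/kg

3.815 W/kg


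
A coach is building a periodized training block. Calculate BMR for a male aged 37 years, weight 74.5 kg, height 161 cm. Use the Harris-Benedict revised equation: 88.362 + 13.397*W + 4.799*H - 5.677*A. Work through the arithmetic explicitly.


Substituting values:
W term = 13.397 * 74.5 = 998.0765
H term = 4.799 * 161 = 772.639
A term = 5.677 * 37 = 210.049
BMR = 1649.03 kcal/day

1649.03 kcal/day


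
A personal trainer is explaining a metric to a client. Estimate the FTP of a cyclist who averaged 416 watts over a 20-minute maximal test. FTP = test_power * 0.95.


FTP = 416 * 0.95 = 395.2 W

395.2 W


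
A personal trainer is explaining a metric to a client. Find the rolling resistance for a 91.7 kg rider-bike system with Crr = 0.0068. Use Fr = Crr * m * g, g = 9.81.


m * g = 91.7 * 9.81 = 899.577 N
Fr = 0.0068 * 899.577 = 6.117 N

6.117 N


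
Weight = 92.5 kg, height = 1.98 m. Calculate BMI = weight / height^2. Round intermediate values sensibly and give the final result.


height^2 = 1.98^2 = 3.9204
BMI = 92.5 / 3.9204 = 23.59 kg/m^2

23.59 kg/m^2


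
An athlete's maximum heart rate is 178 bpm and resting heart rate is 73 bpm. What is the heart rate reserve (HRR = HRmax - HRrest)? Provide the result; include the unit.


HRR = HRmax - HRrest
= 178 - 73
= 105 bpm

105 bpm


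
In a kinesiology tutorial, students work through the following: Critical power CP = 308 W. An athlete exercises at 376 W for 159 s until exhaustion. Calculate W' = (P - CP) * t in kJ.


P - CP = 376 - 308 = 68 W
W' = 68 * 159 = 10812 J
= 10812 / 1000 = 10.812 kJ

10.812 kJ


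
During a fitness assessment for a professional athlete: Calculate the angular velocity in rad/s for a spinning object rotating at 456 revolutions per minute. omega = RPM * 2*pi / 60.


omega = RPM * 2*pi / 60
= 456 * 6.28318531 / 60
= 47.752 rad/s

47.752 rad/s


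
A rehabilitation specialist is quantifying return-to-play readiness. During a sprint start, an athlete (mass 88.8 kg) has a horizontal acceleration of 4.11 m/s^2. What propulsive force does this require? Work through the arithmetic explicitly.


Propulsive force = mass * acceleration
= 88.8 kg * 4.11 m/s^2
= 364.97 N

364.97 N


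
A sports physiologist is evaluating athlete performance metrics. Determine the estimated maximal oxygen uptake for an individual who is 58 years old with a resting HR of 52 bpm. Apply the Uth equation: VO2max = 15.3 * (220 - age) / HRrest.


HRmax = 220 - 58 = 162
VO2max = 15.3 * (162 / 52)
= 15.3 * 3.1154
= 47.67 mL/kg/min

47.67 mL/kg/min


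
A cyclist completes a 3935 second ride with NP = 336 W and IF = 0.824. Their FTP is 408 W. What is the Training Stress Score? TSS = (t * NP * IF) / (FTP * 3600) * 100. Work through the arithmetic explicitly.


t * NP * IF = 3935 * 336 * 0.824 = 1089459.84
FTP * 3600 = 1468800
TSS = (1089459.84 / 1468800) * 100 = 74.17

74.17 TSS


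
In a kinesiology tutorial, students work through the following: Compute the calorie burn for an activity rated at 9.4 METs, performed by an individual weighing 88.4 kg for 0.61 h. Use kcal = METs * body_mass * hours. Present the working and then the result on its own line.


Product of METs and mass = 9.4 * 88.4 = 830.96
Total kcal = 830.96 * 0.61 = 506.89 kcal

506.89 kcal


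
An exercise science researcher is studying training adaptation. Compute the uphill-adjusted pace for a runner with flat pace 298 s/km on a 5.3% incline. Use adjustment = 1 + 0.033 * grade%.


Adjustment factor = 1 + 0.033 * 5.3 = 1.1749
Grade-adjusted pace = 298 * 1.1749 = 350.12 s/km

350.12 s/km


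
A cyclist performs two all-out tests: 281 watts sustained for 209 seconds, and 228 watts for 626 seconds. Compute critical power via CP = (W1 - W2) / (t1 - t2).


W1 = P1 * t1 = 281 * 209 = 58729 J
W2 = P2 * t2 = 228 * 626 = 142728 J
CP = (58729 - 142728) / (209 - 626)
= 201.44 W

201.44 W


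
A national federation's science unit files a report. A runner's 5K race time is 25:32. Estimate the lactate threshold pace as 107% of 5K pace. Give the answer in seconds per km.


Total race time = 25*60 + 32 = 1532 seconds
5K pace = 1532 / 5 = 306.4 sec/km
LT pace = 306.4 * 1.07 = 327.85 sec/km

327.85 s/km


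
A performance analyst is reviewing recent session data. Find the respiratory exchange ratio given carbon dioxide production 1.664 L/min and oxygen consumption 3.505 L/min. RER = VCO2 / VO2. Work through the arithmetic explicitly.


VCO2 = 1.664 L/min
VO2 = 3.505 L/min
RER = 1.664 / 3.505 = 0.4748

0.4748


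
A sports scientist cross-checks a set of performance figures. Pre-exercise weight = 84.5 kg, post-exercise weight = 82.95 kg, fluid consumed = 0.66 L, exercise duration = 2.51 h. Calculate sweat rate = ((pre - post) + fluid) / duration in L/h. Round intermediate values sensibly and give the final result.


Weight loss = 84.5 - 82.95 = 1.55 kg (approx L)
Total sweat = 1.55 + 0.66 = 2.21 L
Sweat rate = 2.21 / 2.51 = 0.88 L/h

0.88 L/h


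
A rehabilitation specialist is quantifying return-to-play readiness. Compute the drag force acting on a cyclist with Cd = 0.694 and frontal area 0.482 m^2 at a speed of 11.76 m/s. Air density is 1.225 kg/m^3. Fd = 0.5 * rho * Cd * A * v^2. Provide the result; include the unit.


Step 1: v^2 = 138.2976
Step 2: Fd = 0.5 * 1.225 * 0.694 * 0.482 * 138.2976
= 28.335 N

28.335 N


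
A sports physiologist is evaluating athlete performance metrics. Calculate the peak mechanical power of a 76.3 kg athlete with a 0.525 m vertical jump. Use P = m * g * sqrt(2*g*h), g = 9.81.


First, sqrt(2gh) = sqrt(2 * 9.81 * 0.525)
= sqrt(10.3005) = 3.209439 m/s
Power = 76.3 * 9.81 * 3.209439 = 2402.27 W

2402.27 W


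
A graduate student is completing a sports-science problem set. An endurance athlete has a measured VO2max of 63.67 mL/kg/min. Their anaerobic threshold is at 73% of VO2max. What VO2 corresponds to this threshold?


Anaerobic threshold VO2 = VO2max * 73%
= 63.67 * 0.73
= 46.48 mL/kg/min

46.48 mL/kg/min


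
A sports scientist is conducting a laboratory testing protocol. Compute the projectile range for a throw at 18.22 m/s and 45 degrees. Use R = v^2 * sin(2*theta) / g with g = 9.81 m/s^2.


Two times the angle = 90 degrees
sin(90) = 1.0
R = 331.9684 * 1.0 / 9.81 = 33.84 m

33.84 m


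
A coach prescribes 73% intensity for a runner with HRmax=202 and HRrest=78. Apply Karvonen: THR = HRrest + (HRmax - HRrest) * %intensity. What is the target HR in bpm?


Heart rate reserve = 202 - 78 = 124
Intensity fraction = 73 / 100 = 0.73
THR = 78 + 124 * 0.73 = 168.52 bpm

168.52 bpm


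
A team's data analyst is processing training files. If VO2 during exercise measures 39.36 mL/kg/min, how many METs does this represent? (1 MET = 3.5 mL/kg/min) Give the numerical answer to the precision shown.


METs = VO2 / 3.5 = 39.36 / 3.5 = 11.25

11.25 METs


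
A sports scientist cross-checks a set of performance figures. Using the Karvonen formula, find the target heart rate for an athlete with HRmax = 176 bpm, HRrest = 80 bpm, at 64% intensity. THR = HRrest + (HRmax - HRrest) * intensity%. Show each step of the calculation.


HRR = 176 - 80 = 96
THR = 80 + 96 * 0.64
= 80 + 61.44
= 141.44 bpm

141.44 bpm


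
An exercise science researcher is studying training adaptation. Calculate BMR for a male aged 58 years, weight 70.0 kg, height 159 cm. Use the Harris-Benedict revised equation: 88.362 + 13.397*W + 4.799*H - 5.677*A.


Substituting values:
W term = 13.397 * 70.0 = 937.79
H term = 4.799 * 159 = 763.041
A term = 5.677 * 58 = 329.266
BMR = 1459.93 kcal/day

1459.93 kcal/day


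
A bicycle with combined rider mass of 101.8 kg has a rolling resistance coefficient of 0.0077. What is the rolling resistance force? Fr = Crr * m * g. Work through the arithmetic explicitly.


Fr = 0.0077 * 101.8 * 9.81
= 0.78386 * 9.81
= 7.69 N

7.69 N


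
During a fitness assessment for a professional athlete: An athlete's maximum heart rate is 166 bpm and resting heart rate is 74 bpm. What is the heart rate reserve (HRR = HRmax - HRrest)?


HRR = HRmax - HRrest
= 166 - 74
= 92 bpm

92 bpm
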